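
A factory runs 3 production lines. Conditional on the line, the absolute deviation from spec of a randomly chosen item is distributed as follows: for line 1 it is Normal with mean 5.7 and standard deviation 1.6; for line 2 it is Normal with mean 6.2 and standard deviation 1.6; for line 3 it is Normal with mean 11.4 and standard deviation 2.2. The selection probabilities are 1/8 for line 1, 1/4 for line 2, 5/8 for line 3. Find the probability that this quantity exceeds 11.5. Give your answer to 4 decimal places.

Conditional on each line, P(X > 11.5): 1: 0.000144481; 2: 0.000462331; 3: 0.481873.
By total probability, P(X > 11.5) = 0.125·0.000144481 + 0.25·0.000462331 + 0.625·0.481873 = 0.301304.

0.3013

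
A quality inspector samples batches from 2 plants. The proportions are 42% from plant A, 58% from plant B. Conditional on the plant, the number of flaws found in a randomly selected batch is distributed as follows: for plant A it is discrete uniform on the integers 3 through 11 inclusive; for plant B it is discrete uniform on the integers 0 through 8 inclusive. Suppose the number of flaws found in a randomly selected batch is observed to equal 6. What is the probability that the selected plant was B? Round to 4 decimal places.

0.5800

Likelihoods P(X=6 | ·): A: 0.111111; B: 0.111111.
Posterior ∝ prior × likelihood. Numerator for B: 0.58·0.111111 = 0.0644444.
Normalizing constant: 0.42·0.111111 + 0.58·0.111111 = 0.111111.
P(B | observation) = 0.0644444 / 0.111111 = 0.58.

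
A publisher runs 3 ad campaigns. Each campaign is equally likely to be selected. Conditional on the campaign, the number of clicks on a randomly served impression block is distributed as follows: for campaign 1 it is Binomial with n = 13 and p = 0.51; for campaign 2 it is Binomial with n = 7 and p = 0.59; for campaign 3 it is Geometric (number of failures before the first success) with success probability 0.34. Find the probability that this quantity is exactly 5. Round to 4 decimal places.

0.1475

Conditional on each campaign, P(X = 5): 1: 0.14757; 2: 0.252375; 3: 0.0425793.
By total probability, P(X = 5) = 0.333333·0.14757 + 0.333333·0.252375 + 0.333333·0.0425793 = 0.147508.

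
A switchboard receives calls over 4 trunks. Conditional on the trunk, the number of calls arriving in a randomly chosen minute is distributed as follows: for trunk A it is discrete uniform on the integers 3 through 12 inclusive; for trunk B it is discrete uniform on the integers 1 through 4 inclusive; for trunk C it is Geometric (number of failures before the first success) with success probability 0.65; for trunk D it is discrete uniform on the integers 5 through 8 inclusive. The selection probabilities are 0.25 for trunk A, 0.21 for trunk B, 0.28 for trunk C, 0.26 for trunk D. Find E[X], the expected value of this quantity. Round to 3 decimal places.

Component means — A: 7.5; B: 2.5; C: 0.538462; D: 6.5.
E[X] = 0.25·7.5 + 0.21·2.5 + 0.28·0.538462 + 0.26·6.5 = 4.24077.

4.241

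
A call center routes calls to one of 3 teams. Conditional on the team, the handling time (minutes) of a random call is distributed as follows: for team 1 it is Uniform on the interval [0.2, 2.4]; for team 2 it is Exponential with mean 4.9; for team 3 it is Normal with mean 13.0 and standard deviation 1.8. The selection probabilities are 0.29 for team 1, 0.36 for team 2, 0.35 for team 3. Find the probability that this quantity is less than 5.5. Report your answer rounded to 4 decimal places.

0.5328

Conditional on each team, P(X < 5.5): 1: 1; 2: 0.674518; 3: 1.54543e-05.
By total probability, P(X < 5.5) = 0.29·1 + 0.36·0.674518 + 0.35·1.54543e-05 = 0.532832.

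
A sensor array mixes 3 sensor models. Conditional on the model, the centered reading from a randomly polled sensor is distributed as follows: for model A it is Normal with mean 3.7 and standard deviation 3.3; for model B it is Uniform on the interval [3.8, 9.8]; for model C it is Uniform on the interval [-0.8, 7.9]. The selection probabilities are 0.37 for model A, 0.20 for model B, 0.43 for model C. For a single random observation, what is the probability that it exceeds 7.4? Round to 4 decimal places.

0.1532

Conditional on each model, P(X > 7.4): A: 0.131099; B: 0.4; C: 0.0574713.
By total probability, P(X > 7.4) = 0.37·0.131099 + 0.2·0.4 + 0.43·0.0574713 = 0.153219.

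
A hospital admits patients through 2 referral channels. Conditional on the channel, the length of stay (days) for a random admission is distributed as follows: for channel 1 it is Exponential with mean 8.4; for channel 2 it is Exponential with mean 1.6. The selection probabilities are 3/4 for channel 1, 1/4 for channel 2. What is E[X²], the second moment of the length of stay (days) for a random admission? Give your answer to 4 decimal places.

107.1200

For each component E[X²] = Var + (mean)², giving 1: 141.12; 2: 5.12.
Overall E[X²] = 0.75·141.12 + 0.25·5.12 = 107.12.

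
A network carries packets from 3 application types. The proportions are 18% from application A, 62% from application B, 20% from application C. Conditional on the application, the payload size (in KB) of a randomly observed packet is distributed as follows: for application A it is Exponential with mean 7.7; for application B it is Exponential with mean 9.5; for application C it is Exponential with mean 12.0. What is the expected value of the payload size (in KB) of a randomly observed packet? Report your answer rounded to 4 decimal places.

Component means — A: 7.7; B: 9.5; C: 12.
E[X] = 0.18·7.7 + 0.62·9.5 + 0.2·12 = 9.676.

9.6760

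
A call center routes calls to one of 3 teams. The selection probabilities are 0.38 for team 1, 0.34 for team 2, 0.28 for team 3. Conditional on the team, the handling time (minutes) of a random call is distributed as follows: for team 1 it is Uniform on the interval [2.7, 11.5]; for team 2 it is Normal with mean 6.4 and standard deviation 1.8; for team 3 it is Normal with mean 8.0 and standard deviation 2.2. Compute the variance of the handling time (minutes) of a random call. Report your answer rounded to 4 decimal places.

Per component, 1: μ=7.1, E[X²]=56.8633; 2: μ=6.4, E[X²]=44.2; 3: μ=8, E[X²]=68.84.
E[X] = 0.38·7.1 + 0.34·6.4 + 0.28·8 = 7.114.
E[X²] = 0.38·56.8633 + 0.34·44.2 + 0.28·68.84 = 55.9113.
Var(X) = E[X²] − (E[X])² = 55.9113 − 50.609 = 5.30227.

5.3023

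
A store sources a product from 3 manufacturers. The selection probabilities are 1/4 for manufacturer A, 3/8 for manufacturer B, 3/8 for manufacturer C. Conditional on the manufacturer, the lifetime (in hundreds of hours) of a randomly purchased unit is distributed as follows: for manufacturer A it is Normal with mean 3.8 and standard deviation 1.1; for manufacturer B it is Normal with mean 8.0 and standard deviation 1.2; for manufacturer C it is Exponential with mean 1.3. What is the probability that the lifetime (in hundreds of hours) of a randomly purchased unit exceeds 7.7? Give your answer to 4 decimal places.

0.2256

Conditional on each manufacturer, P(X > 7.7): A: 0.000195968; B: 0.598706; C: 0.00267695.
By total probability, P(X > 7.7) = 0.25·0.000195968 + 0.375·0.598706 + 0.375·0.00267695 = 0.225568.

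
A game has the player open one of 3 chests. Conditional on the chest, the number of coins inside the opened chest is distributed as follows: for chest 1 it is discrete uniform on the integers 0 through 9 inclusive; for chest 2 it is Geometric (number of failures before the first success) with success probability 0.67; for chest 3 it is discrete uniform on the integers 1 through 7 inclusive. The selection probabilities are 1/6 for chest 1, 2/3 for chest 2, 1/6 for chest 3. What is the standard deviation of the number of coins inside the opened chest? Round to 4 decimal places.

Per component, 1: μ=4.5, E[X²]=28.5; 2: μ=0.492537, E[X²]=0.977723; 3: μ=4, E[X²]=20.
E[X] = 0.166667·4.5 + 0.666667·0.492537 + 0.166667·4 = 1.74502.
E[X²] = 0.166667·28.5 + 0.666667·0.977723 + 0.166667·20 = 8.73515.
Var(X) = E[X²] − (E[X])² = 8.73515 − 3.04511 = 5.69004.
SD(X) = √5.69004 = 2.38538.

2.3854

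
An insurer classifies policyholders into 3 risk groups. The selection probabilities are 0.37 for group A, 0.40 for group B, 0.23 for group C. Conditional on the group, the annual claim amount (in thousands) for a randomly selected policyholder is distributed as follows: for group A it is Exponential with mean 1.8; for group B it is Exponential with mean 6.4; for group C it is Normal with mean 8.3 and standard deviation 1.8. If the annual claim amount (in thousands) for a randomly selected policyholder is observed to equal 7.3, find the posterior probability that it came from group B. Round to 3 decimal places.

Likelihoods f(7.3 | ·): A: 0.00962547; B: 0.0499405; C: 0.18994.
Posterior ∝ prior × likelihood. Numerator for B: 0.4·0.0499405 = 0.0199762.
Normalizing constant: 0.37·0.00962547 + 0.4·0.0499405 + 0.23·0.18994 = 0.0672239.
P(B | observation) = 0.0199762 / 0.0672239 = 0.297159.

0.297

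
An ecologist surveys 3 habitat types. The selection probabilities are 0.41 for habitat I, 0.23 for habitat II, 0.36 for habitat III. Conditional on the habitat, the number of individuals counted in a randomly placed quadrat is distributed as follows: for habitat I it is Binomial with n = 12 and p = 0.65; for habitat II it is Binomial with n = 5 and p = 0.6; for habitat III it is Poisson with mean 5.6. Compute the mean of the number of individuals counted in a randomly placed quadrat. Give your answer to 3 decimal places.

Component means — I: 7.8; II: 3; III: 5.6.
E[X] = 0.41·7.8 + 0.23·3 + 0.36·5.6 = 5.904.

5.904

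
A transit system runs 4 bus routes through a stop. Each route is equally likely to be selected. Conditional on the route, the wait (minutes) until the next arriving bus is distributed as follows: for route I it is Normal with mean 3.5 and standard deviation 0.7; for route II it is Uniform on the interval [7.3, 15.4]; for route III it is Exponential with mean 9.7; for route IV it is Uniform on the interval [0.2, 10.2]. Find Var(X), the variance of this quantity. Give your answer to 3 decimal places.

37.329

Per component, I: μ=3.5, E[X²]=12.74; II: μ=11.35, E[X²]=134.29; III: μ=9.7, E[X²]=188.18; IV: μ=5.2, E[X²]=35.3733.
E[X] = 0.25·3.5 + 0.25·11.35 + 0.25·9.7 + 0.25·5.2 = 7.4375.
E[X²] = 0.25·12.74 + 0.25·134.29 + 0.25·188.18 + 0.25·35.3733 = 92.6458.
Var(X) = E[X²] − (E[X])² = 92.6458 − 55.3164 = 37.3294.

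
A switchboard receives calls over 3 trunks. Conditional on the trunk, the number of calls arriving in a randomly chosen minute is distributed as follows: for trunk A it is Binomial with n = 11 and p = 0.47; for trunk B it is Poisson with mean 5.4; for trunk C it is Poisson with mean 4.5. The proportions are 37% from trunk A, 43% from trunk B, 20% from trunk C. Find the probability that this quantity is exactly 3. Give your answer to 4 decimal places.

Conditional on each trunk, P(X = 3): A: 0.106656; B: 0.118533; C: 0.168718.
By total probability, P(X = 3) = 0.37·0.106656 + 0.43·0.118533 + 0.2·0.168718 = 0.124175.

0.1242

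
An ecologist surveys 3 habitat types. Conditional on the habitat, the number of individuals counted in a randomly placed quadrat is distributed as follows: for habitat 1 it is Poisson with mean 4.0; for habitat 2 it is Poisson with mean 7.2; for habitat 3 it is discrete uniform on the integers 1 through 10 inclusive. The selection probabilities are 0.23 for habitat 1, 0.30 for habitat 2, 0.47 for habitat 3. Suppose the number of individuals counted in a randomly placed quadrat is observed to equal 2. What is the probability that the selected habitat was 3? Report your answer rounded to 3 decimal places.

0.543

Likelihoods P(X=2 | ·): 1: 0.146525; 2: 0.0193515; 3: 0.1.
Posterior ∝ prior × likelihood. Numerator for 3: 0.47·0.1 = 0.047.
Normalizing constant: 0.23·0.146525 + 0.3·0.0193515 + 0.47·0.1 = 0.0865062.
P(3 | observation) = 0.047 / 0.0865062 = 0.543313.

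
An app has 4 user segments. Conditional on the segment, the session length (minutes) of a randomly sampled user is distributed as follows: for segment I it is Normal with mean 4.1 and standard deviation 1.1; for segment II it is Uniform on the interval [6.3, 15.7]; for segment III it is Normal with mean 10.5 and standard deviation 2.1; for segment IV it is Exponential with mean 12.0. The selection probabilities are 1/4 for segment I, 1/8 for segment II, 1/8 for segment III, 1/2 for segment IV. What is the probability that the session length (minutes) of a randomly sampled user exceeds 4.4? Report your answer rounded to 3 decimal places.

0.694

Conditional on each segment, P(X > 4.4): I: 0.392531; II: 1; III: 0.998162; IV: 0.693041.
By total probability, P(X > 4.4) = 0.25·0.392531 + 0.125·1 + 0.125·0.998162 + 0.5·0.693041 = 0.694423.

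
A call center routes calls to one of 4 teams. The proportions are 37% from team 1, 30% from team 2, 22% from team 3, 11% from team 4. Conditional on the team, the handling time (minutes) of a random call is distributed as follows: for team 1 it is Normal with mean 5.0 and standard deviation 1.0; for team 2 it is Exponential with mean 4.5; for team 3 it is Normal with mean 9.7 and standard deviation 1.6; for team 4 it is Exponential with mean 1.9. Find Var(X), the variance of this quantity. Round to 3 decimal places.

13.102

Per component, 1: μ=5, E[X²]=26; 2: μ=4.5, E[X²]=40.5; 3: μ=9.7, E[X²]=96.65; 4: μ=1.9, E[X²]=7.22.
E[X] = 0.37·5 + 0.3·4.5 + 0.22·9.7 + 0.11·1.9 = 5.543.
E[X²] = 0.37·26 + 0.3·40.5 + 0.22·96.65 + 0.11·7.22 = 43.8272.
Var(X) = E[X²] − (E[X])² = 43.8272 − 30.7248 = 13.1024.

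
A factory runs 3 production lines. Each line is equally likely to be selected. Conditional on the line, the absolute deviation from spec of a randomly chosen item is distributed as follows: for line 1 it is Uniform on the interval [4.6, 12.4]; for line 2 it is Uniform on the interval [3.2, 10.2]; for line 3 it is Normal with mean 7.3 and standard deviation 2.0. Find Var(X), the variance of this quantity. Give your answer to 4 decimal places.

4.9444

Per component, 1: μ=8.5, E[X²]=77.32; 2: μ=6.7, E[X²]=48.9733; 3: μ=7.3, E[X²]=57.29.
E[X] = 0.333333·8.5 + 0.333333·6.7 + 0.333333·7.3 = 7.5.
E[X²] = 0.333333·77.32 + 0.333333·48.9733 + 0.333333·57.29 = 61.1944.
Var(X) = E[X²] − (E[X])² = 61.1944 − 56.25 = 4.94444.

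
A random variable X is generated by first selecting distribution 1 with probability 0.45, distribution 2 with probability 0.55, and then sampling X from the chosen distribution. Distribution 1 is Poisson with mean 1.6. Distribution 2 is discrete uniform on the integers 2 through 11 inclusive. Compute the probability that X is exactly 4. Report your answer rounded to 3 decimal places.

0.080

Conditional on each component, P(X = 4): 1: 0.0551312; 2: 0.1.
By total probability, P(X = 4) = 0.45·0.0551312 + 0.55·0.1 = 0.079809.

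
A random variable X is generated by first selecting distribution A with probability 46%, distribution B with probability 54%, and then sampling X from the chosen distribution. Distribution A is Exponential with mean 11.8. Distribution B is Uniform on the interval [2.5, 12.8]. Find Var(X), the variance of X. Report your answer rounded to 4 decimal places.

73.1025

Per component, A: μ=11.8, E[X²]=278.48; B: μ=7.65, E[X²]=67.3633.
E[X] = 0.46·11.8 + 0.54·7.65 = 9.559.
E[X²] = 0.46·278.48 + 0.54·67.3633 = 164.477.
Var(X) = E[X²] − (E[X])² = 164.477 − 91.3745 = 73.1025.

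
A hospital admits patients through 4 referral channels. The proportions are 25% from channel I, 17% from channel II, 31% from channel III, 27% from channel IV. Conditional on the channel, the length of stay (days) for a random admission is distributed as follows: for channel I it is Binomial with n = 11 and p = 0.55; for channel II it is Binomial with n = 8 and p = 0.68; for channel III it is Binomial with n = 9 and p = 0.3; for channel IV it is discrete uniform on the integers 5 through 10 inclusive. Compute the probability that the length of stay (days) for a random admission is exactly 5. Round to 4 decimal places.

Conditional on each channel, P(X = 5): I: 0.193077; II: 0.266798; III: 0.0735138; IV: 0.166667.
By total probability, P(X = 5) = 0.25·0.193077 + 0.17·0.266798 + 0.31·0.0735138 + 0.27·0.166667 = 0.161414.

0.1614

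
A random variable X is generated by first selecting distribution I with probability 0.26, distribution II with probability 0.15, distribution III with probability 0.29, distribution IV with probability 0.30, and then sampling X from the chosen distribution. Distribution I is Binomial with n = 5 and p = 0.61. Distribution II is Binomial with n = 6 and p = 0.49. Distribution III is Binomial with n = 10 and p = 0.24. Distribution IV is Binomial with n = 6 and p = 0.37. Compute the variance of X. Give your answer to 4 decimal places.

Per component, I: μ=3.05, E[X²]=10.492; II: μ=2.94, E[X²]=10.143; III: μ=2.4, E[X²]=7.584; IV: μ=2.22, E[X²]=6.327.
E[X] = 0.26·3.05 + 0.15·2.94 + 0.29·2.4 + 0.3·2.22 = 2.596.
E[X²] = 0.26·10.492 + 0.15·10.143 + 0.29·7.584 + 0.3·6.327 = 8.34683.
Var(X) = E[X²] − (E[X])² = 8.34683 − 6.73922 = 1.60761.

1.6076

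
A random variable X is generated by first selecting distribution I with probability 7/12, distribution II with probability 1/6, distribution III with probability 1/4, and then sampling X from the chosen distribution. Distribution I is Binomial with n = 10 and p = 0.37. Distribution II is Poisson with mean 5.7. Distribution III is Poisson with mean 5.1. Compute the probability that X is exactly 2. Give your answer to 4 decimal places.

Conditional on each component, P(X = 2): I: 0.152876; II: 0.0543552; III: 0.0792882.
By total probability, P(X = 2) = 0.583333·0.152876 + 0.166667·0.0543552 + 0.25·0.0792882 = 0.118059.

0.1181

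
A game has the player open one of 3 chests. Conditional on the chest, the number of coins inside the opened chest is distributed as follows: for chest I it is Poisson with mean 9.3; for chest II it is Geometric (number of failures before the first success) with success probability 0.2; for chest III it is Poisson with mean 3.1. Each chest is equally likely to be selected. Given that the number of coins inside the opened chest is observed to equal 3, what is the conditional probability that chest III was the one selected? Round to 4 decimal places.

0.6611

Likelihoods P(X=3 | ·): I: 0.0122563; II: 0.1024; III: 0.223677.
Posterior ∝ prior × likelihood. Numerator for III: 0.333333·0.223677 = 0.0745589.
Normalizing constant: 0.333333·0.0122563 + 0.333333·0.1024 + 0.333333·0.223677 = 0.112778.
P(III | observation) = 0.0745589 / 0.112778 = 0.661114.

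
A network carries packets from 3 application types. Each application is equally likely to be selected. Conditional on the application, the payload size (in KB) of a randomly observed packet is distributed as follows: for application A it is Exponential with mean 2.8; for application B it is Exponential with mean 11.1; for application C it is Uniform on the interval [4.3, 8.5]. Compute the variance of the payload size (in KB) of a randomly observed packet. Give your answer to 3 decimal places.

55.722

Per component, A: μ=2.8, E[X²]=15.68; B: μ=11.1, E[X²]=246.42; C: μ=6.4, E[X²]=42.43.
E[X] = 0.333333·2.8 + 0.333333·11.1 + 0.333333·6.4 = 6.76667.
E[X²] = 0.333333·15.68 + 0.333333·246.42 + 0.333333·42.43 = 101.51.
Var(X) = E[X²] − (E[X])² = 101.51 − 45.7878 = 55.7222.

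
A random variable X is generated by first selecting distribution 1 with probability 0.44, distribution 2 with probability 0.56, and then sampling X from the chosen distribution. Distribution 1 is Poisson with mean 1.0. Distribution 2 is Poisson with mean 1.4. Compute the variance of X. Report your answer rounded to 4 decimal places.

Per component, 1: μ=1, E[X²]=2; 2: μ=1.4, E[X²]=3.36.
E[X] = 0.44·1 + 0.56·1.4 = 1.224.
E[X²] = 0.44·2 + 0.56·3.36 = 2.7616.
Var(X) = E[X²] − (E[X])² = 2.7616 − 1.49818 = 1.26342.

1.2634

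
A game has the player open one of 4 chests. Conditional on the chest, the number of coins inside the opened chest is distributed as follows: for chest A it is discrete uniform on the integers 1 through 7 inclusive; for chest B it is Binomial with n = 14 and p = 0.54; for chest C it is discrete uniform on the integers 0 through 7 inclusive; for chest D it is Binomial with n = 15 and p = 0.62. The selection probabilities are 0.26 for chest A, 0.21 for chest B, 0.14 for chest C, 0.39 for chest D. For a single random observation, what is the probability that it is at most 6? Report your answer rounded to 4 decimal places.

Conditional on each chest, P(X ≤ 6): A: 0.857143; B: 0.284049; C: 0.875; D: 0.0701875.
By total probability, P(X ≤ 6) = 0.26·0.857143 + 0.21·0.284049 + 0.14·0.875 + 0.39·0.0701875 = 0.432381.

0.4324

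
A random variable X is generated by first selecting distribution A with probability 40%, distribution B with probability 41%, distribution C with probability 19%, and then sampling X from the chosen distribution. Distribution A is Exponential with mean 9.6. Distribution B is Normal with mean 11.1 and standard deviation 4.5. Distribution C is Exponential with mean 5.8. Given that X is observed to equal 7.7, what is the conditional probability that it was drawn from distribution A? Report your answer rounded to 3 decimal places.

0.342

Likelihoods f(7.7 | ·): A: 0.0467077; B: 0.0666402; C: 0.0457097.
Posterior ∝ prior × likelihood. Numerator for A: 0.4·0.0467077 = 0.0186831.
Normalizing constant: 0.4·0.0467077 + 0.41·0.0666402 + 0.19·0.0457097 = 0.0546904.
P(A | observation) = 0.0186831 / 0.0546904 = 0.341615.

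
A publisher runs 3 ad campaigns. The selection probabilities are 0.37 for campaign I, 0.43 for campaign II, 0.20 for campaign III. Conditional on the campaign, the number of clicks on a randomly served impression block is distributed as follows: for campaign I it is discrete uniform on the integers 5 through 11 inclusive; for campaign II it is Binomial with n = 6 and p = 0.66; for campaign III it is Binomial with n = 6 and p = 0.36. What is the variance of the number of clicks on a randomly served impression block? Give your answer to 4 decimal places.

Per component, I: μ=8, E[X²]=68; II: μ=3.96, E[X²]=17.028; III: μ=2.16, E[X²]=6.048.
E[X] = 0.37·8 + 0.43·3.96 + 0.2·2.16 = 5.0948.
E[X²] = 0.37·68 + 0.43·17.028 + 0.2·6.048 = 33.6916.
Var(X) = E[X²] − (E[X])² = 33.6916 − 25.957 = 7.73465.

7.7347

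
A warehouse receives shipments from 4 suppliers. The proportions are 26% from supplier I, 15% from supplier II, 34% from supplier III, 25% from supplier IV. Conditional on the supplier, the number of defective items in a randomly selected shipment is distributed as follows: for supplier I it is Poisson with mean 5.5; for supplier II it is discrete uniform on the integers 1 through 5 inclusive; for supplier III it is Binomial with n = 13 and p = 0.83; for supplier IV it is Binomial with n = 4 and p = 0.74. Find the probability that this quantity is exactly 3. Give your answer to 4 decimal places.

Conditional on each supplier, P(X = 3): I: 0.113323; II: 0.2; III: 3.29678e-06; IV: 0.421433.
By total probability, P(X = 3) = 0.26·0.113323 + 0.15·0.2 + 0.34·3.29678e-06 + 0.25·0.421433 = 0.164823.

0.1648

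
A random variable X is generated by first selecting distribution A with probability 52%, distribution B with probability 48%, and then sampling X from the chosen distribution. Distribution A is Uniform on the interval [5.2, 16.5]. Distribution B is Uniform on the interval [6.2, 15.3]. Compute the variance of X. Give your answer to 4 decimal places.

Per component, A: μ=10.85, E[X²]=128.363; B: μ=10.75, E[X²]=122.463.
E[X] = 0.52·10.85 + 0.48·10.75 = 10.802.
E[X²] = 0.52·128.363 + 0.48·122.463 = 125.531.
Var(X) = E[X²] − (E[X])² = 125.531 − 116.683 = 8.84813.

8.8481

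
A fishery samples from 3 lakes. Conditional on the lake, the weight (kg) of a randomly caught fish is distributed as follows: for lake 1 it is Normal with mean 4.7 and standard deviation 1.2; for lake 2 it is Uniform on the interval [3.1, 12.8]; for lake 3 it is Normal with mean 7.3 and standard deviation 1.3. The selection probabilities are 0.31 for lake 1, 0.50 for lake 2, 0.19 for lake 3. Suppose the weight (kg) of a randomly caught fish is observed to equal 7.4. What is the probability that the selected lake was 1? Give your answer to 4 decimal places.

0.0696

Likelihoods f(7.4 | ·): 1: 0.0264497; 2: 0.103093; 3: 0.305972.
Posterior ∝ prior × likelihood. Numerator for 1: 0.31·0.0264497 = 0.00819941.
Normalizing constant: 0.31·0.0264497 + 0.5·0.103093 + 0.19·0.305972 = 0.11788.
P(1 | observation) = 0.00819941 / 0.11788 = 0.069557.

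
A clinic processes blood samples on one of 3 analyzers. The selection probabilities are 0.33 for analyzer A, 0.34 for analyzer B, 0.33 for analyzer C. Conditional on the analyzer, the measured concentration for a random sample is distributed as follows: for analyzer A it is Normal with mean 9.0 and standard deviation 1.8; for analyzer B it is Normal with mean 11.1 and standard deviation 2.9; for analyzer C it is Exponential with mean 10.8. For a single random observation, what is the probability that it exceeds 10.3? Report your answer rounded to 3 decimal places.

Conditional on each analyzer, P(X > 10.3): A: 0.235079; B: 0.608673; C: 0.385311.
By total probability, P(X > 10.3) = 0.33·0.235079 + 0.34·0.608673 + 0.33·0.385311 = 0.411678.

0.412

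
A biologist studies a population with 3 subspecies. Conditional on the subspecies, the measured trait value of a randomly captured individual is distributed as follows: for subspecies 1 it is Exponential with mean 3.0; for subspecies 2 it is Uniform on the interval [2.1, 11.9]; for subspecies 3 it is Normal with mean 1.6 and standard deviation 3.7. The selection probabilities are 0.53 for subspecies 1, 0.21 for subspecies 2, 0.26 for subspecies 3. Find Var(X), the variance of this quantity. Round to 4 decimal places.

13.6531

Per component, 1: μ=3, E[X²]=18; 2: μ=7, E[X²]=57.0033; 3: μ=1.6, E[X²]=16.25.
E[X] = 0.53·3 + 0.21·7 + 0.26·1.6 = 3.476.
E[X²] = 0.53·18 + 0.21·57.0033 + 0.26·16.25 = 25.7357.
Var(X) = E[X²] − (E[X])² = 25.7357 − 12.0826 = 13.6531.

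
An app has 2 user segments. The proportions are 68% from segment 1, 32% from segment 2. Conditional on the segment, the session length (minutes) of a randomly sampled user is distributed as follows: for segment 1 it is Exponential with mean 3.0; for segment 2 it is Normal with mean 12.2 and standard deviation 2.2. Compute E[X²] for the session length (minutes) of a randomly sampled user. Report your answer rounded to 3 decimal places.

For each component E[X²] = Var + (mean)², giving 1: 18; 2: 153.68.
Overall E[X²] = 0.68·18 + 0.32·153.68 = 61.4176.

61.418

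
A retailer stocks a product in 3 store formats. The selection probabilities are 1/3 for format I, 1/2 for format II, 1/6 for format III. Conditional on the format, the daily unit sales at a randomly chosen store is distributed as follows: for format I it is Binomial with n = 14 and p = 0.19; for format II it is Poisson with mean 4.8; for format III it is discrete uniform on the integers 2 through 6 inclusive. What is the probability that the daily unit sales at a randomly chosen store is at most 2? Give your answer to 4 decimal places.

Conditional on each format, P(X ≤ 2): I: 0.48624; II: 0.142539; III: 0.2.
By total probability, P(X ≤ 2) = 0.333333·0.48624 + 0.5·0.142539 + 0.166667·0.2 = 0.266683.

0.2667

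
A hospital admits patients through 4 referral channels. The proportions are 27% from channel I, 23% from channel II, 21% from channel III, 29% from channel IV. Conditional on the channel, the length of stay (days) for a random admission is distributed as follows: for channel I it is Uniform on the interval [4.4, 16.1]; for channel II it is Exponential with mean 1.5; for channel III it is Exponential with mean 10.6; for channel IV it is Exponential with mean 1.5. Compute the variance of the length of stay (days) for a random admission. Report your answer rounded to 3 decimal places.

Per component, I: μ=10.25, E[X²]=116.47; II: μ=1.5, E[X²]=4.5; III: μ=10.6, E[X²]=224.72; IV: μ=1.5, E[X²]=4.5.
E[X] = 0.27·10.25 + 0.23·1.5 + 0.21·10.6 + 0.29·1.5 = 5.7735.
E[X²] = 0.27·116.47 + 0.23·4.5 + 0.21·224.72 + 0.29·4.5 = 80.9781.
Var(X) = E[X²] − (E[X])² = 80.9781 − 33.3333 = 47.6448.

47.645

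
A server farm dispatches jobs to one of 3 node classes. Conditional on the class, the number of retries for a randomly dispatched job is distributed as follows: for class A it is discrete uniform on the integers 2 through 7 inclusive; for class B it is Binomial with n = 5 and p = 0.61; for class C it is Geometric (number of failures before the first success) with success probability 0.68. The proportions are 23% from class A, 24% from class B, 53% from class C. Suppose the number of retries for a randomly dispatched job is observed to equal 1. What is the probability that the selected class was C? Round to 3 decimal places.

0.872

Likelihoods P(X=1 | ·): A: 0; B: 0.07056; C: 0.2176.
Posterior ∝ prior × likelihood. Numerator for C: 0.53·0.2176 = 0.115328.
Normalizing constant: 0.23·0 + 0.24·0.07056 + 0.53·0.2176 = 0.132262.
P(C | observation) = 0.115328 / 0.132262 = 0.871964.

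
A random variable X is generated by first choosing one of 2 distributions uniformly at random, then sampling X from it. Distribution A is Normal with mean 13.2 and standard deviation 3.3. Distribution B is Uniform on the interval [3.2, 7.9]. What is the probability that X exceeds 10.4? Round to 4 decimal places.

Conditional on each component, P(X > 10.4): A: 0.801916; B: 0.
By total probability, P(X > 10.4) = 0.5·0.801916 + 0.5·0 = 0.400958.

0.4010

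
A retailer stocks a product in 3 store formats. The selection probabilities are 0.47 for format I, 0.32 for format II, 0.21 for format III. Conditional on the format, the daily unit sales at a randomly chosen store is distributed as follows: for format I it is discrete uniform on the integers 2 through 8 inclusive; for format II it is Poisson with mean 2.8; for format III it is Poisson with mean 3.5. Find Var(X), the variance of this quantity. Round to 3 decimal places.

4.494

Per component, I: μ=5, E[X²]=29; II: μ=2.8, E[X²]=10.64; III: μ=3.5, E[X²]=15.75.
E[X] = 0.47·5 + 0.32·2.8 + 0.21·3.5 = 3.981.
E[X²] = 0.47·29 + 0.32·10.64 + 0.21·15.75 = 20.3423.
Var(X) = E[X²] − (E[X])² = 20.3423 − 15.8484 = 4.49394.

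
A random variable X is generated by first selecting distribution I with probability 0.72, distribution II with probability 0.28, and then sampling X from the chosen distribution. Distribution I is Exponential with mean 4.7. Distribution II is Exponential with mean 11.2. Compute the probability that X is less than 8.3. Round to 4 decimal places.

Conditional on each component, P(X < 8.3): I: 0.828977; II: 0.523397.
By total probability, P(X < 8.3) = 0.72·0.828977 + 0.28·0.523397 = 0.743415.

0.7434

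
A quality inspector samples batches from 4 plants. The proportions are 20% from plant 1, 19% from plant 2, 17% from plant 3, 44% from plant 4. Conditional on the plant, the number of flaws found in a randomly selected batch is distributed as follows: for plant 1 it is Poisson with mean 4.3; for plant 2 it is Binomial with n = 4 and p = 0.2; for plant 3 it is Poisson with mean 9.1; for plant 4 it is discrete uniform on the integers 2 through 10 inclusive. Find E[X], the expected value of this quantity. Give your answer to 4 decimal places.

5.1990

Component means — 1: 4.3; 2: 0.8; 3: 9.1; 4: 6.
E[X] = 0.2·4.3 + 0.19·0.8 + 0.17·9.1 + 0.44·6 = 5.199.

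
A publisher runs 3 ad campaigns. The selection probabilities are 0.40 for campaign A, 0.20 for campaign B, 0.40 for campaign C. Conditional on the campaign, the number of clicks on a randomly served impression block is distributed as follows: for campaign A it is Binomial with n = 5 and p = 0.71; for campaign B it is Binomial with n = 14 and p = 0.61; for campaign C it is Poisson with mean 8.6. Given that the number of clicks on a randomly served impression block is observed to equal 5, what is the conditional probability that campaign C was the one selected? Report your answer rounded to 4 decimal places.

0.2671

Likelihoods P(X=5 | ·): A: 0.180423; B: 0.0352935; C: 0.0721736.
Posterior ∝ prior × likelihood. Numerator for C: 0.4·0.0721736 = 0.0288694.
Normalizing constant: 0.4·0.180423 + 0.2·0.0352935 + 0.4·0.0721736 = 0.108097.
P(C | observation) = 0.0288694 / 0.108097 = 0.267069.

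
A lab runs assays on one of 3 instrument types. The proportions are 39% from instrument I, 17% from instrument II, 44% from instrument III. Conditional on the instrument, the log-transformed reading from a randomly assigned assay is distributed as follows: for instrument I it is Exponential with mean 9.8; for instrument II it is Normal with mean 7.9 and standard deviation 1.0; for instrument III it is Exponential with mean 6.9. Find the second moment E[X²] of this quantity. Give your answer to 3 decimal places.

For each component E[X²] = Var + (mean)², giving I: 192.08; II: 63.41; III: 95.22.
Overall E[X²] = 0.39·192.08 + 0.17·63.41 + 0.44·95.22 = 127.588.

127.588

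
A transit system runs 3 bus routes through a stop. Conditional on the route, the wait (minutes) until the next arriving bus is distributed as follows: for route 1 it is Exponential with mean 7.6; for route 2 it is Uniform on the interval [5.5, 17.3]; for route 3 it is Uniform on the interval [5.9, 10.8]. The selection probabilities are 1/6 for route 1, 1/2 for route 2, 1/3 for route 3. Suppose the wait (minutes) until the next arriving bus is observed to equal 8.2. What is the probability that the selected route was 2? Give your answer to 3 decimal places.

0.360

Likelihoods f(8.2 | ·): 1: 0.0447307; 2: 0.0847458; 3: 0.204082.
Posterior ∝ prior × likelihood. Numerator for 2: 0.5·0.0847458 = 0.0423729.
Normalizing constant: 0.166667·0.0447307 + 0.5·0.0847458 + 0.333333·0.204082 = 0.117855.
P(2 | observation) = 0.0423729 / 0.117855 = 0.359533.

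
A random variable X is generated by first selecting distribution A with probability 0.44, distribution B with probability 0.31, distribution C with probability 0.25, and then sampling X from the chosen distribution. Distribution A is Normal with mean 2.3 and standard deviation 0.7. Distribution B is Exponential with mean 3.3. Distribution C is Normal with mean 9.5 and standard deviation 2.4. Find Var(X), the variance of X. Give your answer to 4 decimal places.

13.8494

Per component, A: μ=2.3, E[X²]=5.78; B: μ=3.3, E[X²]=21.78; C: μ=9.5, E[X²]=96.01.
E[X] = 0.44·2.3 + 0.31·3.3 + 0.25·9.5 = 4.41.
E[X²] = 0.44·5.78 + 0.31·21.78 + 0.25·96.01 = 33.2975.
Var(X) = E[X²] − (E[X])² = 33.2975 − 19.4481 = 13.8494.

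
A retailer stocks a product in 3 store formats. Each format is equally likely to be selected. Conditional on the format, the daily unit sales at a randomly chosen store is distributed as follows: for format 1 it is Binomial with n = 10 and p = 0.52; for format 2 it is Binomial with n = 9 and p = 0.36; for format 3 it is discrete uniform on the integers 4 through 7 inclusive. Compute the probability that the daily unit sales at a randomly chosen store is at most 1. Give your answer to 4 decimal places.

Conditional on each format, P(X ≤ 1): 1: 0.0076828; 2: 0.109212; 3: 0.
By total probability, P(X ≤ 1) = 0.333333·0.0076828 + 0.333333·0.109212 + 0.333333·0 = 0.038965.

0.0390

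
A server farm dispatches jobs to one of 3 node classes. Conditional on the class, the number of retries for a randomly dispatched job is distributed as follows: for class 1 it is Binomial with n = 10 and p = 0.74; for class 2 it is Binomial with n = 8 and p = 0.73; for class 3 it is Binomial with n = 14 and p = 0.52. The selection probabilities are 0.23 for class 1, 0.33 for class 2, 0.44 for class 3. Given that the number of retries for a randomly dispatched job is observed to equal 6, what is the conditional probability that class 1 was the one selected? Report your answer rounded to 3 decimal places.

0.171

Likelihoods P(X=6 | ·): 1: 0.157581; 2: 0.308903; 3: 0.167304.
Posterior ∝ prior × likelihood. Numerator for 1: 0.23·0.157581 = 0.0362436.
Normalizing constant: 0.23·0.157581 + 0.33·0.308903 + 0.44·0.167304 = 0.211795.
P(1 | observation) = 0.0362436 / 0.211795 = 0.171125.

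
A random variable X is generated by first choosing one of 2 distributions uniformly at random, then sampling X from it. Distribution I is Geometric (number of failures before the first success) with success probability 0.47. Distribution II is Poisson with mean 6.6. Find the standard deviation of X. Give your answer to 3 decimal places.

3.462

Per component, I: μ=1.12766, E[X²]=3.67089; II: μ=6.6, E[X²]=50.16.
E[X] = 0.5·1.12766 + 0.5·6.6 = 3.86383.
E[X²] = 0.5·3.67089 + 0.5·50.16 = 26.9154.
Var(X) = E[X²] − (E[X])² = 26.9154 − 14.9292 = 11.9863.
SD(X) = √11.9863 = 3.46212.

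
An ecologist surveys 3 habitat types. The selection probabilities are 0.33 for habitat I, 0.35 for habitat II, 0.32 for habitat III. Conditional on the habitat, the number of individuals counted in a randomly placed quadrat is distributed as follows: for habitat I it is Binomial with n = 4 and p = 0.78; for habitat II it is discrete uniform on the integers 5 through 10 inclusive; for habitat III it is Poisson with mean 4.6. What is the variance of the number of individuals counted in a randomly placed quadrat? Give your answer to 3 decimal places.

Per component, I: μ=3.12, E[X²]=10.4208; II: μ=7.5, E[X²]=59.1667; III: μ=4.6, E[X²]=25.76.
E[X] = 0.33·3.12 + 0.35·7.5 + 0.32·4.6 = 5.1266.
E[X²] = 0.33·10.4208 + 0.35·59.1667 + 0.32·25.76 = 32.3904.
Var(X) = E[X²] − (E[X])² = 32.3904 − 26.282 = 6.10837.

6.108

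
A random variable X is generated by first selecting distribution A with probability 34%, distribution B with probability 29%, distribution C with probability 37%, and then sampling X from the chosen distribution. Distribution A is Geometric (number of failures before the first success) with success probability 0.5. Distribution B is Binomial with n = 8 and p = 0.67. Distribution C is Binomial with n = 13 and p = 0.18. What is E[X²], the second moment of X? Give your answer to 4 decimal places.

For each component E[X²] = Var + (mean)², giving A: 3; B: 30.4984; C: 7.3944.
Overall E[X²] = 0.34·3 + 0.29·30.4984 + 0.37·7.3944 = 12.6005.

12.6005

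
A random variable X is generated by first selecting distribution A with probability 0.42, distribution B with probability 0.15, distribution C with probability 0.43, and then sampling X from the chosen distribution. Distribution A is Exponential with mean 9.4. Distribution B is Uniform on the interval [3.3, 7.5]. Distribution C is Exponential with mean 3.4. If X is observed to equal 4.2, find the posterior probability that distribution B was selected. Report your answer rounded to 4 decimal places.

Likelihoods f(4.2 | ·): A: 0.0680496; B: 0.238095; C: 0.0855145.
Posterior ∝ prior × likelihood. Numerator for B: 0.15·0.238095 = 0.0357143.
Normalizing constant: 0.42·0.0680496 + 0.15·0.238095 + 0.43·0.0855145 = 0.101066.
P(B | observation) = 0.0357143 / 0.101066 = 0.353375.

0.3534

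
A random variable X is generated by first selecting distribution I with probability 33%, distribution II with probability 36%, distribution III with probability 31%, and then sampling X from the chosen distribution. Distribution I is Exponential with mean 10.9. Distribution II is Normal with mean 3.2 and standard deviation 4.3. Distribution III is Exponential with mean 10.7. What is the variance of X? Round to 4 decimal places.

Per component, I: μ=10.9, E[X²]=237.62; II: μ=3.2, E[X²]=28.73; III: μ=10.7, E[X²]=228.98.
E[X] = 0.33·10.9 + 0.36·3.2 + 0.31·10.7 = 8.066.
E[X²] = 0.33·237.62 + 0.36·28.73 + 0.31·228.98 = 159.741.
Var(X) = E[X²] − (E[X])² = 159.741 − 65.0604 = 94.6808.

94.6808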